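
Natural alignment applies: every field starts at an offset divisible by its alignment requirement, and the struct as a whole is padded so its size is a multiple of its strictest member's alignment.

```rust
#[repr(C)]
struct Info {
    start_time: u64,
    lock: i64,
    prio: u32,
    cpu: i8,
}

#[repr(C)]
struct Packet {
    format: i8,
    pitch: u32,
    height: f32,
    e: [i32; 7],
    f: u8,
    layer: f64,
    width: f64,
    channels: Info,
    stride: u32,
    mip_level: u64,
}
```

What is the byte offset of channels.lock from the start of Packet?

Info: @0: start_time [8B, align 8] → 8; @8: lock [8B, align 8] → 16; @16: prio [4B, align 4] → 20; @20: cpu [1B, align 1] → 21; +3 tail pad (align 8); size 24, align 8
@0: format [1B, align 1] → 1
+3 pad (align 4)
@4: pitch [4B, align 4] → 8
@8: height [4B, align 4] → 12
@12: e [28B, align 4] → 40
@40: f [1B, align 1] → 41
+7 pad (align 8)
@48: layer [8B, align 8] → 56
@56: width [8B, align 8] → 64
@64: channels [24B, align 8] → 88
within Info: lock at 8
64 + 8 = 72

72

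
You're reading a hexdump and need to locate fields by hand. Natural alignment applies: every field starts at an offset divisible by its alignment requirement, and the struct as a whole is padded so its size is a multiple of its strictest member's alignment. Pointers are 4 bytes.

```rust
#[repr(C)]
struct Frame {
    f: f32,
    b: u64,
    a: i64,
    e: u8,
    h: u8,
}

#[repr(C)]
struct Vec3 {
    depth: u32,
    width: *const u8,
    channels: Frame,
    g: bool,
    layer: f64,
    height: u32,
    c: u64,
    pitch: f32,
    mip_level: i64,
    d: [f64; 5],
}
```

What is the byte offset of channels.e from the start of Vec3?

Frame: @0: f [4B, align 4] → 4; +4 pad (align 8); @8: b [8B, align 8] → 16; @16: a [8B, align 8] → 24; @24: e [1B, align 1] → 25; @25: h [1B, align 1] → 26; +6 tail pad (align 8); size 32, align 8
@0: depth [4B, align 4] → 4
@4: width [4B, align 4] → 8
@8: channels [32B, align 8] → 40
within Frame: e at 24
8 + 24 = 32

32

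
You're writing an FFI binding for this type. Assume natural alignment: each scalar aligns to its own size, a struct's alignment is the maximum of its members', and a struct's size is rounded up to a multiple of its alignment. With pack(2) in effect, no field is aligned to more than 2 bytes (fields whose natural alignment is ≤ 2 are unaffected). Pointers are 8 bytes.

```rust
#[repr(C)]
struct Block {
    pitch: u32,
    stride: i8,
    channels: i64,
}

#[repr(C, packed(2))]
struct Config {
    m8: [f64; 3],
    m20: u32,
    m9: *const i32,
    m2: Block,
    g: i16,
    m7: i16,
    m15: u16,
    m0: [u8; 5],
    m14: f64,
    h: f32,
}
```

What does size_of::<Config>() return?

76 bytes

Block: @0: pitch [4B, align 4] → 4; @4: stride [1B, align 1] → 5; +3 pad (align 8); @8: channels [8B, align 8] → 16; size 16, align 8
@0: m8 [24B, align 2] → 24
@24: m20 [4B, align 2] → 28
@28: m9 [8B, align 2] → 36
@36: m2 [16B, align 2] → 52
@52: g [2B, align 2] → 54
@54: m7 [2B, align 2] → 56
@56: m15 [2B, align 2] → 58
@58: m0 [5B, align 1] → 63
+1 pad (align 2)
@64: m14 [8B, align 2] → 72
@72: h [4B, align 2] → 76
size 76, align 2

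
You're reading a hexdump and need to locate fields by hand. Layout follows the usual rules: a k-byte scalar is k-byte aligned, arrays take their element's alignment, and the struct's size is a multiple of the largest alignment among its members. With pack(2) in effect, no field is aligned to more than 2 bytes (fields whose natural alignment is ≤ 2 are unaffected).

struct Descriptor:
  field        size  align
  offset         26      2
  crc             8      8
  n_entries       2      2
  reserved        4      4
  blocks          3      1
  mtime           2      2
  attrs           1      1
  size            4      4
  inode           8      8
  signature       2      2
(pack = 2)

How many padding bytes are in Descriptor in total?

0..26  offset  (26B, 2-aligned)
26..34  crc  (8B, 2-aligned)
34..36  n_entries  (2B, 2-aligned)
36..40  reserved  (4B, 2-aligned)
40..43  blocks  (3B, 1-aligned)
43..44  -- padding (1B)
44..46  mtime  (2B, 2-aligned)
46..47  attrs  (1B, 1-aligned)
47..48  -- padding (1B)
48..52  size  (4B, 2-aligned)
52..60  inode  (8B, 2-aligned)
60..62  signature  (2B, 2-aligned)
sizeof = 62, alignof = 2
data bytes 60, size 62 → padding 2

2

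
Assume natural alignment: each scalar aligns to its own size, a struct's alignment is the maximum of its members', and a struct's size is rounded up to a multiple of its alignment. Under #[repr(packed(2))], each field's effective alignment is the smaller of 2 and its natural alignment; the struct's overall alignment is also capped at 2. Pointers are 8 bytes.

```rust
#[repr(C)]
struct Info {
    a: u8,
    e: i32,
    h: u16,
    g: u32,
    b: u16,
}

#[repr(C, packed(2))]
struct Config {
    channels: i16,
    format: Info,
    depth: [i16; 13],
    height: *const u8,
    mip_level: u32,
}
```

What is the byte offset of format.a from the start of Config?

Info: @0: a [1B, align 1] → 1; +3 pad (align 4); @4: e [4B, align 4] → 8; @8: h [2B, align 2] → 10; +2 pad (align 4); @12: g [4B, align 4] → 16; @16: b [2B, align 2] → 18; +2 tail pad (align 4); size 20, align 4
@0: channels [2B, align 2] → 2
@2: format [20B, align 2] → 22
within Info: a at 0
2 + 0 = 2

2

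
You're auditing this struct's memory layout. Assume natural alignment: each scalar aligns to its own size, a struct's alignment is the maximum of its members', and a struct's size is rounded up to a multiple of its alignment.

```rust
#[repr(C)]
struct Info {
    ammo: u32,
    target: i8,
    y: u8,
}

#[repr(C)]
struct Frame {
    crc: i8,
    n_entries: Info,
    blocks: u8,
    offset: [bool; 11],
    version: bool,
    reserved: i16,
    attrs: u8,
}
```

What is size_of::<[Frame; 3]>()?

Info: ammo at 0 (size 4, align 4) → ends 4; target at 4 (size 1, align 1) → ends 5; y at 5 (size 1, align 1) → ends 6; tail pad 2 to reach multiple of 4; total 8 bytes, alignment 4
crc at 0 (size 1, align 1) → ends 1
pad 3 to align 4 for n_entries
n_entries at 4 (size 8, align 4) → ends 12
blocks at 12 (size 1, align 1) → ends 13
offset at 13 (size 11, align 1) → ends 24
version at 24 (size 1, align 1) → ends 25
pad 1 to align 2 for reserved
reserved at 26 (size 2, align 2) → ends 28
attrs at 28 (size 1, align 1) → ends 29
tail pad 3 to reach multiple of 4
total 32 bytes, alignment 4
array of 3: 3 × 32 = 96

96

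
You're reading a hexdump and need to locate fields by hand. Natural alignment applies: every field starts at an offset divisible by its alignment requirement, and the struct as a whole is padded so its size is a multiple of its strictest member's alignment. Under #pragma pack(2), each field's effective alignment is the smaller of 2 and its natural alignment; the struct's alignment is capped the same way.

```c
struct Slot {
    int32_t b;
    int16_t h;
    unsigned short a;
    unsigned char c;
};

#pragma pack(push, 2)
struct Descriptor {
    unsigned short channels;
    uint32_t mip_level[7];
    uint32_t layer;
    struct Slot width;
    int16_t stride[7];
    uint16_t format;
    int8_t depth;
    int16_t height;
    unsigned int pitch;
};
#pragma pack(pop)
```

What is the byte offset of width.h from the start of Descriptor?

Slot: 0..4  b  (4B, 4-aligned); 4..6  h  (2B, 2-aligned); 6..8  a  (2B, 2-aligned); 8..9  c  (1B, 1-aligned); 9..12  -- tail padding (3B); sizeof = 12, alignof = 4
0..2  channels  (2B, 2-aligned)
2..30  mip_level  (28B, 2-aligned)
30..34  layer  (4B, 2-aligned)
34..46  width  (12B, 2-aligned)
within Slot: h at 4
34 + 4 = 38

38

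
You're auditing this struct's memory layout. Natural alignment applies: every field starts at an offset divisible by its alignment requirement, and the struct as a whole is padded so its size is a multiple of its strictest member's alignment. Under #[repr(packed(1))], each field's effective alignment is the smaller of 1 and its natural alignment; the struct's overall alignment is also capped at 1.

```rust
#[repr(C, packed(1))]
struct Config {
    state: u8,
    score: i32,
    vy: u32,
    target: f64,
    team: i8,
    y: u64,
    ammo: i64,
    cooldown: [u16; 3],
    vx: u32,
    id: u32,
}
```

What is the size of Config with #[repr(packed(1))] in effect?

48

@0: state [1B, align 1] → 1
@1: score [4B, align 1] → 5
@5: vy [4B, align 1] → 9
@9: target [8B, align 1] → 17
@17: team [1B, align 1] → 18
@18: y [8B, align 1] → 26
@26: ammo [8B, align 1] → 34
@34: cooldown [6B, align 1] → 40
@40: vx [4B, align 1] → 44
@44: id [4B, align 1] → 48
size 48, align 1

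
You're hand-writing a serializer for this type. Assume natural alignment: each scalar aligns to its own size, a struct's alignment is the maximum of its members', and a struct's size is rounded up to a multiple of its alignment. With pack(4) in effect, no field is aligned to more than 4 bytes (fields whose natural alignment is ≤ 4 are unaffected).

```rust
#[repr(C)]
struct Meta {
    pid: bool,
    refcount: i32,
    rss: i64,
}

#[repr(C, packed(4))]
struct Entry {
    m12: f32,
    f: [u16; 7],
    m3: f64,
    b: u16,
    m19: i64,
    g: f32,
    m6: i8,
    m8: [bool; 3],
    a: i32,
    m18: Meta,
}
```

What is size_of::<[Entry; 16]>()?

1088

Meta: pid at 0 (size 1, align 1) → ends 1; pad 3 to align 4 for refcount; refcount at 4 (size 4, align 4) → ends 8; rss at 8 (size 8, align 8) → ends 16; total 16 bytes, alignment 8
m12 at 0 (size 4, align 4) → ends 4
f at 4 (size 14, align 2) → ends 18
pad 2 to align 4 for m3
m3 at 20 (size 8, align 4) → ends 28
b at 28 (size 2, align 2) → ends 30
pad 2 to align 4 for m19
m19 at 32 (size 8, align 4) → ends 40
g at 40 (size 4, align 4) → ends 44
m6 at 44 (size 1, align 1) → ends 45
m8 at 45 (size 3, align 1) → ends 48
a at 48 (size 4, align 4) → ends 52
m18 at 52 (size 16, align 4) → ends 68
total 68 bytes, alignment 4
array of 16: 16 × 68 = 1088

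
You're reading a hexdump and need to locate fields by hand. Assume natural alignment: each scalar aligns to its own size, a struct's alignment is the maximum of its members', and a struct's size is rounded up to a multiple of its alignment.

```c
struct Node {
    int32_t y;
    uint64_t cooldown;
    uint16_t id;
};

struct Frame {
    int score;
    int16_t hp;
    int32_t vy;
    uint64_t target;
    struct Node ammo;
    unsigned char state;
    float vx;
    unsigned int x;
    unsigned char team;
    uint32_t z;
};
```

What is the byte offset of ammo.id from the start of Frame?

Node: @0: y [4B, align 4] → 4; +4 pad (align 8); @8: cooldown [8B, align 8] → 16; @16: id [2B, align 2] → 18; +6 tail pad (align 8); size 24, align 8
@0: score [4B, align 4] → 4
@4: hp [2B, align 2] → 6
+2 pad (align 4)
@8: vy [4B, align 4] → 12
+4 pad (align 8)
@16: target [8B, align 8] → 24
@24: ammo [24B, align 8] → 48
within Node: id at 16
24 + 16 = 40

40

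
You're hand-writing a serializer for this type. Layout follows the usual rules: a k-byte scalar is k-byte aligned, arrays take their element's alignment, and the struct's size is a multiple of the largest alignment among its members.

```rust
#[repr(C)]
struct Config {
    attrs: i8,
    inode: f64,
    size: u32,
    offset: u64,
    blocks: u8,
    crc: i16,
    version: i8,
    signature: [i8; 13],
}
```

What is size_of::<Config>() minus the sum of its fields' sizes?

@0: attrs [1B, align 1] → 1
+7 pad (align 8)
@8: inode [8B, align 8] → 16
@16: size [4B, align 4] → 20
+4 pad (align 8)
@24: offset [8B, align 8] → 32
@32: blocks [1B, align 1] → 33
+1 pad (align 2)
@34: crc [2B, align 2] → 36
@36: version [1B, align 1] → 37
@37: signature [13B, align 1] → 50
+6 tail pad (align 8)
size 56, align 8
data bytes 38, size 56 → padding 18

18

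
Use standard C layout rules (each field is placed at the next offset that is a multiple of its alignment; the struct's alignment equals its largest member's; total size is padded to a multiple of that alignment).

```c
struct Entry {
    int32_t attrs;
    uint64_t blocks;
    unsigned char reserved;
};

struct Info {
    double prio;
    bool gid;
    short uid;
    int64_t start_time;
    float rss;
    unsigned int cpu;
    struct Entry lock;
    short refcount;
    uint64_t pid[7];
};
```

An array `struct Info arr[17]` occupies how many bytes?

2040

Entry: @0: attrs [4B, align 4] → 4; +4 pad (align 8); @8: blocks [8B, align 8] → 16; @16: reserved [1B, align 1] → 17; +7 tail pad (align 8); size 24, align 8
@0: prio [8B, align 8] → 8
@8: gid [1B, align 1] → 9
+1 pad (align 2)
@10: uid [2B, align 2] → 12
+4 pad (align 8)
@16: start_time [8B, align 8] → 24
@24: rss [4B, align 4] → 28
@28: cpu [4B, align 4] → 32
@32: lock [24B, align 8] → 56
@56: refcount [2B, align 2] → 58
+6 pad (align 8)
@64: pid [56B, align 8] → 120
size 120, align 8
array of 17: 17 × 120 = 2040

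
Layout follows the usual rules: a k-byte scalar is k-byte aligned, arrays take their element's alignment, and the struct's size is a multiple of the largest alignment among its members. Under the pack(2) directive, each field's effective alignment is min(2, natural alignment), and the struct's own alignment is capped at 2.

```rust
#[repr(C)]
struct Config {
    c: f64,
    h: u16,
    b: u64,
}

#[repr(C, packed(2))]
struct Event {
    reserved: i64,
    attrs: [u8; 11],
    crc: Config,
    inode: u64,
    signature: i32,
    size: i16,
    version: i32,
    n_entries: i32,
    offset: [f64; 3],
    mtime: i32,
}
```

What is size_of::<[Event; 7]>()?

658

Config: @0: c [8B, align 8] → 8; @8: h [2B, align 2] → 10; +6 pad (align 8); @16: b [8B, align 8] → 24; size 24, align 8
@0: reserved [8B, align 2] → 8
@8: attrs [11B, align 1] → 19
+1 pad (align 2)
@20: crc [24B, align 2] → 44
@44: inode [8B, align 2] → 52
@52: signature [4B, align 2] → 56
@56: size [2B, align 2] → 58
@58: version [4B, align 2] → 62
@62: n_entries [4B, align 2] → 66
@66: offset [24B, align 2] → 90
@90: mtime [4B, align 2] → 94
size 94, align 2
array of 7: 7 × 94 = 658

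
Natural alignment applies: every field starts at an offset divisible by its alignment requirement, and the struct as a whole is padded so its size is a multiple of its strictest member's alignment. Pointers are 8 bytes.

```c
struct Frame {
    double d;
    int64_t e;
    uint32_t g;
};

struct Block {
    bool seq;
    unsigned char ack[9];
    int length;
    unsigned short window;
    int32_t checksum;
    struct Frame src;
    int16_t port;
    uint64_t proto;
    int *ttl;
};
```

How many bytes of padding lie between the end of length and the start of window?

0

Frame: d at 0 (size 8, align 8) → ends 8; e at 8 (size 8, align 8) → ends 16; g at 16 (size 4, align 4) → ends 20; tail pad 4 to reach multiple of 8; total 24 bytes, alignment 8
seq at 0 (size 1, align 1) → ends 1
ack at 1 (size 9, align 1) → ends 10
pad 2 to align 4 for length
length at 12 (size 4, align 4) → ends 16
window at 16 (size 2, align 2) → ends 18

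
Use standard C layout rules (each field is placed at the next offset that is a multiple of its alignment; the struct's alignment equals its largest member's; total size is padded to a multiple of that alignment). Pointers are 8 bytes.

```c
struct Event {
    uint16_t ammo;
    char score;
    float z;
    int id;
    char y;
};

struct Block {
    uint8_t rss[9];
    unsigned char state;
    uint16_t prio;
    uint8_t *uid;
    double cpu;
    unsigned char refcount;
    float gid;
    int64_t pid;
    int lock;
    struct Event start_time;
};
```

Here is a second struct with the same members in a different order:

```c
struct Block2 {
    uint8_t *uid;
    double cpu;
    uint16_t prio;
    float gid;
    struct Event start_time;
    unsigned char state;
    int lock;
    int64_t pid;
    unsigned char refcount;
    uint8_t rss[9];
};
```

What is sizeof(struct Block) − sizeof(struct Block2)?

0

Event: 0..2  ammo  (2B, 2-aligned); 2..3  score  (1B, 1-aligned); 3..4  -- padding (1B); 4..8  z  (4B, 4-aligned); 8..12  id  (4B, 4-aligned); 12..13  y  (1B, 1-aligned); 13..16  -- tail padding (3B); sizeof = 16, alignof = 4
0..9  rss  (9B, 1-aligned)
9..10  state  (1B, 1-aligned)
10..12  prio  (2B, 2-aligned)
12..16  -- padding (4B)
16..24  uid  (8B, 8-aligned)
24..32  cpu  (8B, 8-aligned)
32..33  refcount  (1B, 1-aligned)
33..36  -- padding (3B)
36..40  gid  (4B, 4-aligned)
40..48  pid  (8B, 8-aligned)
48..52  lock  (4B, 4-aligned)
52..68  start_time  (16B, 4-aligned)
68..72  -- tail padding (4B)
sizeof = 72, alignof = 8
— Block2 —
0..8  uid  (8B, 8-aligned)
8..16  cpu  (8B, 8-aligned)
16..18  prio  (2B, 2-aligned)
18..20  -- padding (2B)
20..24  gid  (4B, 4-aligned)
24..40  start_time  (16B, 4-aligned)
40..41  state  (1B, 1-aligned)
41..44  -- padding (3B)
44..48  lock  (4B, 4-aligned)
48..56  pid  (8B, 8-aligned)
56..57  refcount  (1B, 1-aligned)
57..66  rss  (9B, 1-aligned)
66..72  -- tail padding (6B)
sizeof = 72, alignof = 8
72 − 72 = 0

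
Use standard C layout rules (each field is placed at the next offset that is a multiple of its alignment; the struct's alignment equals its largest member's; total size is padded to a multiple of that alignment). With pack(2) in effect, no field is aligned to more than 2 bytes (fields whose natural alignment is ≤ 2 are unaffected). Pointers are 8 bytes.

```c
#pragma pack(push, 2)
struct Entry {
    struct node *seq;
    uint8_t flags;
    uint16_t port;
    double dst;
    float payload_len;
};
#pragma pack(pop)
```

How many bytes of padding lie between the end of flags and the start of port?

1

@0: seq [8B, align 2] → 8
@8: flags [1B, align 1] → 9
+1 pad (align 2)
@10: port [2B, align 2] → 12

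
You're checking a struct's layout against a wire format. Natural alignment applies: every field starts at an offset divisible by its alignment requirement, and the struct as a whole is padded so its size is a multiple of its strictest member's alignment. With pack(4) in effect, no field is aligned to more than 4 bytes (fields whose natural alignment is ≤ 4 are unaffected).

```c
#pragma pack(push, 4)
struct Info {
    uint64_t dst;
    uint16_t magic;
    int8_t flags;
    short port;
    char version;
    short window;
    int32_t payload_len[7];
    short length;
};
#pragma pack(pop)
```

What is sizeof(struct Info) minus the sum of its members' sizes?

6

dst at 0 (size 8, align 4) → ends 8
magic at 8 (size 2, align 2) → ends 10
flags at 10 (size 1, align 1) → ends 11
pad 1 to align 2 for port
port at 12 (size 2, align 2) → ends 14
version at 14 (size 1, align 1) → ends 15
pad 1 to align 2 for window
window at 16 (size 2, align 2) → ends 18
pad 2 to align 4 for payload_len
payload_len at 20 (size 28, align 4) → ends 48
length at 48 (size 2, align 2) → ends 50
tail pad 2 to reach multiple of 4
total 52 bytes, alignment 4
data bytes 46, size 52 → padding 6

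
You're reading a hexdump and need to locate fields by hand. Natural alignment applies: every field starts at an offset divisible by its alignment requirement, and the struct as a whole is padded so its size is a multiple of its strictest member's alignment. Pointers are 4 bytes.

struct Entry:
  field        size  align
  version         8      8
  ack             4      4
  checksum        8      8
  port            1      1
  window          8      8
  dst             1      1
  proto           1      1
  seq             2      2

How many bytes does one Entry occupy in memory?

48

0..8  version  (8B, 8-aligned)
8..12  ack  (4B, 4-aligned)
12..16  -- padding (4B)
16..24  checksum  (8B, 8-aligned)
24..25  port  (1B, 1-aligned)
25..32  -- padding (7B)
32..40  window  (8B, 8-aligned)
40..41  dst  (1B, 1-aligned)
41..42  proto  (1B, 1-aligned)
42..44  seq  (2B, 2-aligned)
44..48  -- tail padding (4B)
sizeof = 48, alignof = 8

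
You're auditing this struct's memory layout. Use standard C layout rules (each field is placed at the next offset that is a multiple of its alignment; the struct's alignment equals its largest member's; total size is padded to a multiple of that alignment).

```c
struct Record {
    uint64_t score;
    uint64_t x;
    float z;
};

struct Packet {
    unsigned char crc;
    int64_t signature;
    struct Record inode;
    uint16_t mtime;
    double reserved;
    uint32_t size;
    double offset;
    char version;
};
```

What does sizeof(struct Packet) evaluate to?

80 bytes

Record: 0..8  score  (8B, 8-aligned); 8..16  x  (8B, 8-aligned); 16..20  z  (4B, 4-aligned); 20..24  -- tail padding (4B); sizeof = 24, alignof = 8
0..1  crc  (1B, 1-aligned)
1..8  -- padding (7B)
8..16  signature  (8B, 8-aligned)
16..40  inode  (24B, 8-aligned)
40..42  mtime  (2B, 2-aligned)
42..48  -- padding (6B)
48..56  reserved  (8B, 8-aligned)
56..60  size  (4B, 4-aligned)
60..64  -- padding (4B)
64..72  offset  (8B, 8-aligned)
72..73  version  (1B, 1-aligned)
73..80  -- tail padding (7B)
sizeof = 80, alignof = 8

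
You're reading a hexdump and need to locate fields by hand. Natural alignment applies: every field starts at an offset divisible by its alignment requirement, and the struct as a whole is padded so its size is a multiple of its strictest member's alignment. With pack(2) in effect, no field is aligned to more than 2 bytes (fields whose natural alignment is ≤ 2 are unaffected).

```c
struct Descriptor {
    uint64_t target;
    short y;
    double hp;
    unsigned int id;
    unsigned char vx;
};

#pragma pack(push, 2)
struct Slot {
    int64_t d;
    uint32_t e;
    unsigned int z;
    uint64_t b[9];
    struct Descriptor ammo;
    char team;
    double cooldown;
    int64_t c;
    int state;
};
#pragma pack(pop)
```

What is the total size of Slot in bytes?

142

Descriptor: 0..8  target  (8B, 8-aligned); 8..10  y  (2B, 2-aligned); 10..16  -- padding (6B); 16..24  hp  (8B, 8-aligned); 24..28  id  (4B, 4-aligned); 28..29  vx  (1B, 1-aligned); 29..32  -- tail padding (3B); sizeof = 32, alignof = 8
0..8  d  (8B, 2-aligned)
8..12  e  (4B, 2-aligned)
12..16  z  (4B, 2-aligned)
16..88  b  (72B, 2-aligned)
88..120  ammo  (32B, 2-aligned)
120..121  team  (1B, 1-aligned)
121..122  -- padding (1B)
122..130  cooldown  (8B, 2-aligned)
130..138  c  (8B, 2-aligned)
138..142  state  (4B, 2-aligned)
sizeof = 142, alignof = 2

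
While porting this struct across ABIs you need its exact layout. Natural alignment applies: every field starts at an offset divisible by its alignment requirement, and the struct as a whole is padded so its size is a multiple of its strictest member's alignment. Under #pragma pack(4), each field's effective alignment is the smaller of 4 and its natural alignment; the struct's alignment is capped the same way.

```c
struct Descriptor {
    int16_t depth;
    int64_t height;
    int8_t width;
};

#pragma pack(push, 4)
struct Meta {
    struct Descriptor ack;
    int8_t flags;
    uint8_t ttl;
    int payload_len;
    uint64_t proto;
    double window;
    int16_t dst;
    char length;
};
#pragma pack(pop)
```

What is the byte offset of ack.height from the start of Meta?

8

Descriptor: 0..2  depth  (2B, 2-aligned); 2..8  -- padding (6B); 8..16  height  (8B, 8-aligned); 16..17  width  (1B, 1-aligned); 17..24  -- tail padding (7B); sizeof = 24, alignof = 8
0..24  ack  (24B, 4-aligned)
within Descriptor: height at 8
0 + 8 = 8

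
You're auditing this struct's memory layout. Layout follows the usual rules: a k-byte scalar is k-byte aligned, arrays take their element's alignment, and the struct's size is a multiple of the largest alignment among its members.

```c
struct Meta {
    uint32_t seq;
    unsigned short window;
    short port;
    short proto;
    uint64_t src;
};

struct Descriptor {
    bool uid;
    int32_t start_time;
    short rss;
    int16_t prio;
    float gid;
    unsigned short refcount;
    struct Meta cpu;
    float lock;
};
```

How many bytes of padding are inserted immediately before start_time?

3

Meta: seq at 0 (size 4, align 4) → ends 4; window at 4 (size 2, align 2) → ends 6; port at 6 (size 2, align 2) → ends 8; proto at 8 (size 2, align 2) → ends 10; pad 6 to align 8 for src; src at 16 (size 8, align 8) → ends 24; total 24 bytes, alignment 8
uid at 0 (size 1, align 1) → ends 1
pad 3 to align 4 for start_time
start_time at 4 (size 4, align 4) → ends 8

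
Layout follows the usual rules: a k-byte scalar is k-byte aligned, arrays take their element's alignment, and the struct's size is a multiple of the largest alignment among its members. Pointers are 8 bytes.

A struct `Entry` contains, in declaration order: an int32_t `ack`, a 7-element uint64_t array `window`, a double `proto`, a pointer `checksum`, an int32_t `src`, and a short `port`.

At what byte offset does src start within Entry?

0..4  ack  (4B, 4-aligned)
4..8  -- padding (4B)
8..64  window  (56B, 8-aligned)
64..72  proto  (8B, 8-aligned)
72..80  checksum  (8B, 8-aligned)
80..84  src  (4B, 4-aligned)

80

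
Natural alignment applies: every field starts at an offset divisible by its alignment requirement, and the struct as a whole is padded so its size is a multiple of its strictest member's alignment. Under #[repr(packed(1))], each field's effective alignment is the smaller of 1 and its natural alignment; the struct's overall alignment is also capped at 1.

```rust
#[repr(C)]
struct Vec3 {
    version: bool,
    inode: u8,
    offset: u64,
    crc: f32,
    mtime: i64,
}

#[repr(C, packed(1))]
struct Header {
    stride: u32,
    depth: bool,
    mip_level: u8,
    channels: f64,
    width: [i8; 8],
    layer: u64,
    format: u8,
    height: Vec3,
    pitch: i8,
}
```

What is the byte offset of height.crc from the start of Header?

47

Vec3: @0: version [1B, align 1] → 1; @1: inode [1B, align 1] → 2; +6 pad (align 8); @8: offset [8B, align 8] → 16; @16: crc [4B, align 4] → 20; +4 pad (align 8); @24: mtime [8B, align 8] → 32; size 32, align 8
@0: stride [4B, align 1] → 4
@4: depth [1B, align 1] → 5
@5: mip_level [1B, align 1] → 6
@6: channels [8B, align 1] → 14
@14: width [8B, align 1] → 22
@22: layer [8B, align 1] → 30
@30: format [1B, align 1] → 31
@31: height [32B, align 1] → 63
within Vec3: crc at 16
31 + 16 = 47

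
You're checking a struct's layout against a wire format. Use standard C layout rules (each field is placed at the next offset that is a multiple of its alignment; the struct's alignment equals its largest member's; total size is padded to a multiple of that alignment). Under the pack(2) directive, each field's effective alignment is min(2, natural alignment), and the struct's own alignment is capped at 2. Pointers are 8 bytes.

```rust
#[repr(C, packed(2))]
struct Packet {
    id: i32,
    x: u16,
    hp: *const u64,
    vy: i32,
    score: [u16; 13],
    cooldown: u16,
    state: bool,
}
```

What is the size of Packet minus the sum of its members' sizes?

@0: id [4B, align 2] → 4
@4: x [2B, align 2] → 6
@6: hp [8B, align 2] → 14
@14: vy [4B, align 2] → 18
@18: score [26B, align 2] → 44
@44: cooldown [2B, align 2] → 46
@46: state [1B, align 1] → 47
+1 tail pad (align 2)
size 48, align 2
data bytes 47, size 48 → padding 1

1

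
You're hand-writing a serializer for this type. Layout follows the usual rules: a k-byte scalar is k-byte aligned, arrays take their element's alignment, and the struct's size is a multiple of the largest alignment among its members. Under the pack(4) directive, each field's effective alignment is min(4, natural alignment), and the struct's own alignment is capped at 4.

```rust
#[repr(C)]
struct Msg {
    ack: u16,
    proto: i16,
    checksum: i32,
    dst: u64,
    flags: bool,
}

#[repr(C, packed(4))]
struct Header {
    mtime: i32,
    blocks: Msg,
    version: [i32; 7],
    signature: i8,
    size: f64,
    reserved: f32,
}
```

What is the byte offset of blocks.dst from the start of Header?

Msg: @0: ack [2B, align 2] → 2; @2: proto [2B, align 2] → 4; @4: checksum [4B, align 4] → 8; @8: dst [8B, align 8] → 16; @16: flags [1B, align 1] → 17; +7 tail pad (align 8); size 24, align 8
@0: mtime [4B, align 4] → 4
@4: blocks [24B, align 4] → 28
within Msg: dst at 8
4 + 8 = 12

12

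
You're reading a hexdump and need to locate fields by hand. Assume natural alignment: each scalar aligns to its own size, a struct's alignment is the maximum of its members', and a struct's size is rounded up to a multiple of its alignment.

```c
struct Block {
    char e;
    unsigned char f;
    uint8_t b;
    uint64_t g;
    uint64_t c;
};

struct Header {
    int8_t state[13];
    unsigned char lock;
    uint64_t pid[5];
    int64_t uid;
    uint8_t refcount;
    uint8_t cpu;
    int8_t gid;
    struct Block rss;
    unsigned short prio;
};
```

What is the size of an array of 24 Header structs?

2496

Block: @0: e [1B, align 1] → 1; @1: f [1B, align 1] → 2; @2: b [1B, align 1] → 3; +5 pad (align 8); @8: g [8B, align 8] → 16; @16: c [8B, align 8] → 24; size 24, align 8
@0: state [13B, align 1] → 13
@13: lock [1B, align 1] → 14
+2 pad (align 8)
@16: pid [40B, align 8] → 56
@56: uid [8B, align 8] → 64
@64: refcount [1B, align 1] → 65
@65: cpu [1B, align 1] → 66
@66: gid [1B, align 1] → 67
+5 pad (align 8)
@72: rss [24B, align 8] → 96
@96: prio [2B, align 2] → 98
+6 tail pad (align 8)
size 104, align 8
array of 24: 24 × 104 = 2496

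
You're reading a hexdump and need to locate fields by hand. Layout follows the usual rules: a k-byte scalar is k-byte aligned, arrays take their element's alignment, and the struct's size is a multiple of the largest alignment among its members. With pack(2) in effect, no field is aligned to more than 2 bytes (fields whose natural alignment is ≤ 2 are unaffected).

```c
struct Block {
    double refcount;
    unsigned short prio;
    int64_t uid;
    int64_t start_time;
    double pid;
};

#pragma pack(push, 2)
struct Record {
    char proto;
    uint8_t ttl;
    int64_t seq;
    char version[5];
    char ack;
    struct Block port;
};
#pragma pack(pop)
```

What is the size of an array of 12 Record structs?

Block: 0..8  refcount  (8B, 8-aligned); 8..10  prio  (2B, 2-aligned); 10..16  -- padding (6B); 16..24  uid  (8B, 8-aligned); 24..32  start_time  (8B, 8-aligned); 32..40  pid  (8B, 8-aligned); sizeof = 40, alignof = 8
0..1  proto  (1B, 1-aligned)
1..2  ttl  (1B, 1-aligned)
2..10  seq  (8B, 2-aligned)
10..15  version  (5B, 1-aligned)
15..16  ack  (1B, 1-aligned)
16..56  port  (40B, 2-aligned)
sizeof = 56, alignof = 2
array of 12: 12 × 56 = 672

672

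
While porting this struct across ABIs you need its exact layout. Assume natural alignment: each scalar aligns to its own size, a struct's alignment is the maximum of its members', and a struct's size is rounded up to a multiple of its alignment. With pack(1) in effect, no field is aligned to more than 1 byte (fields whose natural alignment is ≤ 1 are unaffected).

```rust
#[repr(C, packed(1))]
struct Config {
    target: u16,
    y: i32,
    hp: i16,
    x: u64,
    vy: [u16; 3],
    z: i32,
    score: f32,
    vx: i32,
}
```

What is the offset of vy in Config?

@0: target [2B, align 1] → 2
@2: y [4B, align 1] → 6
@6: hp [2B, align 1] → 8
@8: x [8B, align 1] → 16
@16: vy [6B, align 1] → 22

16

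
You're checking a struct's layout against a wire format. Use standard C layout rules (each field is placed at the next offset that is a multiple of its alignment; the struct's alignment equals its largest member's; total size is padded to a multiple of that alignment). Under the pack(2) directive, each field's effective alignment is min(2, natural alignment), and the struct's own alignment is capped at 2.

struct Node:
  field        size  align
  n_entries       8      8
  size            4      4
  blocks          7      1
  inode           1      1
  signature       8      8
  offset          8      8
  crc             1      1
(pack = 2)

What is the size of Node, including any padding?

38

0..8  n_entries  (8B, 2-aligned)
8..12  size  (4B, 2-aligned)
12..19  blocks  (7B, 1-aligned)
19..20  inode  (1B, 1-aligned)
20..28  signature  (8B, 2-aligned)
28..36  offset  (8B, 2-aligned)
36..37  crc  (1B, 1-aligned)
37..38  -- tail padding (1B)
sizeof = 38, alignof = 2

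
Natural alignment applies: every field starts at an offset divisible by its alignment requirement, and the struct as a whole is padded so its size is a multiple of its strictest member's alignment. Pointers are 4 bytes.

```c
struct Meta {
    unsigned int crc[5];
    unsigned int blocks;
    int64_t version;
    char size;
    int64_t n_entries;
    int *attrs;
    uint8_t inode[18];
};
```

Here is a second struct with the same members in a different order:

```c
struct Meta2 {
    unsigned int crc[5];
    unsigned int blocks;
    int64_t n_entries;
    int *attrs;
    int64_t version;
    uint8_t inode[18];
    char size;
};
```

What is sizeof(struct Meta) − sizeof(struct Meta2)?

@0: crc [20B, align 4] → 20
@20: blocks [4B, align 4] → 24
@24: version [8B, align 8] → 32
@32: size [1B, align 1] → 33
+7 pad (align 8)
@40: n_entries [8B, align 8] → 48
@48: attrs [4B, align 4] → 52
@52: inode [18B, align 1] → 70
+2 tail pad (align 8)
size 72, align 8
— Meta2 —
@0: crc [20B, align 4] → 20
@20: blocks [4B, align 4] → 24
@24: n_entries [8B, align 8] → 32
@32: attrs [4B, align 4] → 36
+4 pad (align 8)
@40: version [8B, align 8] → 48
@48: inode [18B, align 1] → 66
@66: size [1B, align 1] → 67
+5 tail pad (align 8)
size 72, align 8
72 − 72 = 0

0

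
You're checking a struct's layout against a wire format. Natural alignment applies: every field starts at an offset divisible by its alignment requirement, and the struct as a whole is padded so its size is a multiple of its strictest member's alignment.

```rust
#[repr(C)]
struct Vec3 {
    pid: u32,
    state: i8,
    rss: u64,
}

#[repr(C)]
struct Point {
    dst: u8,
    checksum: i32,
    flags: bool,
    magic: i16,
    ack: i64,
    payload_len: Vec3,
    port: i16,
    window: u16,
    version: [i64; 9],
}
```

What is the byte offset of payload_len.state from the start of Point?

28

Vec3: @0: pid [4B, align 4] → 4; @4: state [1B, align 1] → 5; +3 pad (align 8); @8: rss [8B, align 8] → 16; size 16, align 8
@0: dst [1B, align 1] → 1
+3 pad (align 4)
@4: checksum [4B, align 4] → 8
@8: flags [1B, align 1] → 9
+1 pad (align 2)
@10: magic [2B, align 2] → 12
+4 pad (align 8)
@16: ack [8B, align 8] → 24
@24: payload_len [16B, align 8] → 40
within Vec3: state at 4
24 + 4 = 28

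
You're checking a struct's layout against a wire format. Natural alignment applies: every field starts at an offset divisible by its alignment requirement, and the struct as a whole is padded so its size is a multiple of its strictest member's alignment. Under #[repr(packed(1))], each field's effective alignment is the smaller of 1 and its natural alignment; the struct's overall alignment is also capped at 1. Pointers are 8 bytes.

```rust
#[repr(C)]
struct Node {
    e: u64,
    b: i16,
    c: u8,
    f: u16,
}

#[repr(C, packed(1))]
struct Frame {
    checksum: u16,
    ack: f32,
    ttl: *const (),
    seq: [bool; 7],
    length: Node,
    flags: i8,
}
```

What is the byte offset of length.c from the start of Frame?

Node: e at 0 (size 8, align 8) → ends 8; b at 8 (size 2, align 2) → ends 10; c at 10 (size 1, align 1) → ends 11; pad 1 to align 2 for f; f at 12 (size 2, align 2) → ends 14; tail pad 2 to reach multiple of 8; total 16 bytes, alignment 8
checksum at 0 (size 2, align 1) → ends 2
ack at 2 (size 4, align 1) → ends 6
ttl at 6 (size 8, align 1) → ends 14
seq at 14 (size 7, align 1) → ends 21
length at 21 (size 16, align 1) → ends 37
within Node: c at 10
21 + 10 = 31

31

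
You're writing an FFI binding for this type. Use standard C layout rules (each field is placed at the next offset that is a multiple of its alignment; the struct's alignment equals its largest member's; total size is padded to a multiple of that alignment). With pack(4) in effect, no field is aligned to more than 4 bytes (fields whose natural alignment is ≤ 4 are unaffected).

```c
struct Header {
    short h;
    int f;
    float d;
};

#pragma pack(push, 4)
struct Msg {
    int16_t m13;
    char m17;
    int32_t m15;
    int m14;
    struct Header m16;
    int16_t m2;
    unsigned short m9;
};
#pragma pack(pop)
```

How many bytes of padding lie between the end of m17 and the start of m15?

1

Header: 0..2  h  (2B, 2-aligned); 2..4  -- padding (2B); 4..8  f  (4B, 4-aligned); 8..12  d  (4B, 4-aligned); sizeof = 12, alignof = 4
0..2  m13  (2B, 2-aligned)
2..3  m17  (1B, 1-aligned)
3..4  -- padding (1B)
4..8  m15  (4B, 4-aligned)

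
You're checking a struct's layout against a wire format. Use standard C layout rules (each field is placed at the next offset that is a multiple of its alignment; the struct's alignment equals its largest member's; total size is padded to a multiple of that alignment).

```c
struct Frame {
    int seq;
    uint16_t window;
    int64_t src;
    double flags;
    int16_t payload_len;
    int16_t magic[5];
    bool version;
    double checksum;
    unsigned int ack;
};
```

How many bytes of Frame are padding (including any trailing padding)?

seq at 0 (size 4, align 4) → ends 4
window at 4 (size 2, align 2) → ends 6
pad 2 to align 8 for src
src at 8 (size 8, align 8) → ends 16
flags at 16 (size 8, align 8) → ends 24
payload_len at 24 (size 2, align 2) → ends 26
magic at 26 (size 10, align 2) → ends 36
version at 36 (size 1, align 1) → ends 37
pad 3 to align 8 for checksum
checksum at 40 (size 8, align 8) → ends 48
ack at 48 (size 4, align 4) → ends 52
tail pad 4 to reach multiple of 8
total 56 bytes, alignment 8
data bytes 47, size 56 → padding 9

9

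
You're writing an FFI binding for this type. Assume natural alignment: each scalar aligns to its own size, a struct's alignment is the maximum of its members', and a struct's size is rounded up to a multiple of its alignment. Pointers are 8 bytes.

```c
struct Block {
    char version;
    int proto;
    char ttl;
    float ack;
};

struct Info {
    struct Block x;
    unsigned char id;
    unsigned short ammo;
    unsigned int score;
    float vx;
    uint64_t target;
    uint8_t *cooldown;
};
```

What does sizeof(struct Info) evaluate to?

48 bytes

Block: 0..1  version  (1B, 1-aligned); 1..4  -- padding (3B); 4..8  proto  (4B, 4-aligned); 8..9  ttl  (1B, 1-aligned); 9..12  -- padding (3B); 12..16  ack  (4B, 4-aligned); sizeof = 16, alignof = 4
0..16  x  (16B, 4-aligned)
16..17  id  (1B, 1-aligned)
17..18  -- padding (1B)
18..20  ammo  (2B, 2-aligned)
20..24  score  (4B, 4-aligned)
24..28  vx  (4B, 4-aligned)
28..32  -- padding (4B)
32..40  target  (8B, 8-aligned)
40..48  cooldown  (8B, 8-aligned)
sizeof = 48, alignof = 8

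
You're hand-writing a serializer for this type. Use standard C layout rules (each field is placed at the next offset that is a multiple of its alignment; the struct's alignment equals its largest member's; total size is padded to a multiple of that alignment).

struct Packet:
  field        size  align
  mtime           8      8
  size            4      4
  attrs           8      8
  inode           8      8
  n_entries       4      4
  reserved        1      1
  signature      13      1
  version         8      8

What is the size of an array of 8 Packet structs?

512

mtime at 0 (size 8, align 8) → ends 8
size at 8 (size 4, align 4) → ends 12
pad 4 to align 8 for attrs
attrs at 16 (size 8, align 8) → ends 24
inode at 24 (size 8, align 8) → ends 32
n_entries at 32 (size 4, align 4) → ends 36
reserved at 36 (size 1, align 1) → ends 37
signature at 37 (size 13, align 1) → ends 50
pad 6 to align 8 for version
version at 56 (size 8, align 8) → ends 64
total 64 bytes, alignment 8
array of 8: 8 × 64 = 512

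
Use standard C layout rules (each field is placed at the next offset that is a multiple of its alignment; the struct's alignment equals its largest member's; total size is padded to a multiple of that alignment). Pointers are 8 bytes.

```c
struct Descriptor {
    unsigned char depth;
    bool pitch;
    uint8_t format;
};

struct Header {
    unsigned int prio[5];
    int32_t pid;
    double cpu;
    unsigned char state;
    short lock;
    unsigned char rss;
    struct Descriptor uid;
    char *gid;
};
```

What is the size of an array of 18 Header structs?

864

Descriptor: @0: depth [1B, align 1] → 1; @1: pitch [1B, align 1] → 2; @2: format [1B, align 1] → 3; size 3, align 1
@0: prio [20B, align 4] → 20
@20: pid [4B, align 4] → 24
@24: cpu [8B, align 8] → 32
@32: state [1B, align 1] → 33
+1 pad (align 2)
@34: lock [2B, align 2] → 36
@36: rss [1B, align 1] → 37
@37: uid [3B, align 1] → 40
@40: gid [8B, align 8] → 48
size 48, align 8
array of 18: 18 × 48 = 864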